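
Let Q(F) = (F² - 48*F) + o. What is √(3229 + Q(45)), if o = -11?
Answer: √3083 ≈ 55.525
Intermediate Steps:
Q(F) = -11 + F² - 48*F (Q(F) = (F² - 48*F) - 11 = -11 + F² - 48*F)
√(3229 + Q(45)) = √(3229 + (-11 + 45² - 48*45)) = √(3229 + (-11 + 2025 - 2160)) = √(3229 - 146) = √3083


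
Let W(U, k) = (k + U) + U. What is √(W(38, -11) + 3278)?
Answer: √3343 ≈ 57.819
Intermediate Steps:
W(U, k) = k + 2*U (W(U, k) = (U + k) + U = k + 2*U)
√(W(38, -11) + 3278) = √((-11 + 2*38) + 3278) = √((-11 + 76) + 3278) = √(65 + 3278) = √3343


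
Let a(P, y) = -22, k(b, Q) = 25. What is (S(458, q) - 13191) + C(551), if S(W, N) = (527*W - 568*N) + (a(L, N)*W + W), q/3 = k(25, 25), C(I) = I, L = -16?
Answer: 176508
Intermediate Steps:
q = 75 (q = 3*25 = 75)
S(W, N) = -568*N + 506*W (S(W, N) = (527*W - 568*N) + (-22*W + W) = (-568*N + 527*W) - 21*W = -568*N + 506*W)
(S(458, q) - 13191) + C(551) = ((-568*75 + 506*458) - 13191) + 551 = ((-42600 + 231748) - 13191) + 551 = (189148 - 13191) + 551 = 175957 + 551 = 176508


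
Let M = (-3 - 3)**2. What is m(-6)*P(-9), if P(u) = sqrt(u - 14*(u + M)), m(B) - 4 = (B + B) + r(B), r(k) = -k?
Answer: -6*I*sqrt(43) ≈ -39.345*I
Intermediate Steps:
M = 36 (M = (-6)**2 = 36)
m(B) = 4 + B (m(B) = 4 + ((B + B) - B) = 4 + (2*B - B) = 4 + B)
P(u) = sqrt(-504 - 13*u) (P(u) = sqrt(u - 14*(u + 36)) = sqrt(u - 14*(36 + u)) = sqrt(u + (-504 - 14*u)) = sqrt(-504 - 13*u))
m(-6)*P(-9) = (4 - 6)*sqrt(-504 - 13*(-9)) = -2*sqrt(-504 + 117) = -6*I*sqrt(43)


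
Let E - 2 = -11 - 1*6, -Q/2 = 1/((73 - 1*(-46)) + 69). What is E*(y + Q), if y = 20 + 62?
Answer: -115605/94 ≈ -1229.8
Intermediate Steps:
y = 82
Q = -1/94 (Q = -2/((73 - 1*(-46)) + 69) = -2/((73 + 46) + 69) = -2/(119 + 69) = -2/188 = -2*1/188 = -1/94 ≈ -0.010638)
E = -15 (E = 2 + (-11 - 1*6) = 2 + (-11 - 6) = 2 - 17 = -15)
E*(y + Q) = -15*(82 - 1/94) = -15*7707/94 = -115605/94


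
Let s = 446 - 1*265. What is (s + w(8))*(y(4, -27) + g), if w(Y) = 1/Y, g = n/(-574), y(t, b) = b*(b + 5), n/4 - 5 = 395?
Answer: 17561673/164 ≈ 1.0708e+5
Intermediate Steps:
n = 1600 (n = 20 + 4*395 = 20 + 1580 = 1600)
y(t, b) = b*(5 + b)
g = -800/287 (g = 1600/(-574) = 1600*(-1/574) = -800/287 ≈ -2.7875)
s = 181 (s = 446 - 265 = 181)
(s + w(8))*(y(4, -27) + g) = (181 + 1/8)*(-27*(5 - 27) - 800/287) = (181 + ⅛)*(-27*(-22) - 800/287) = 1449*(594 - 800/287)/8 = (1449/8)*(169678/287) = 17561673/164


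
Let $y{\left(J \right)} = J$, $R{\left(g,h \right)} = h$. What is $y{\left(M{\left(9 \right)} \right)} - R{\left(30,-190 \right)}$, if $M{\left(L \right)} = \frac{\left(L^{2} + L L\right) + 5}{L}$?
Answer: $\frac{1877}{9} \approx 208.56$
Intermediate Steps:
$M{\left(L \right)} = \frac{5 + 2 L^{2}}{L}$ ($M{\left(L \right)} = \frac{\left(L^{2} + L^{2}\right) + 5}{L} = \frac{2 L^{2} + 5}{L} = \frac{5 + 2 L^{2}}{L}$)
$y{\left(M{\left(9 \right)} \right)} - R{\left(30,-190 \right)} = \left(2 \cdot 9 + \frac{5}{9}\right) - -190 = \left(18 + 5 \cdot \frac{1}{9}\right) + 190 = \left(18 + \frac{5}{9}\right) + 190 = \frac{167}{9} + 190 = \frac{1877}{9}$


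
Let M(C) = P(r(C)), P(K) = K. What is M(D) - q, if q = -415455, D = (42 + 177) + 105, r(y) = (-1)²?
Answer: 415456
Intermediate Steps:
r(y) = 1
D = 324 (D = 219 + 105 = 324)
M(C) = 1
M(D) - q = 1 - 1*(-415455) = 1 + 415455 = 415456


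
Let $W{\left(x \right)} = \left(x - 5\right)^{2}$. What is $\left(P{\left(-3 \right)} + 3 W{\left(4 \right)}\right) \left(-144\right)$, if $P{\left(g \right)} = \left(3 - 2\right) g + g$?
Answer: $432$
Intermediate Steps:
$W{\left(x \right)} = \left(-5 + x\right)^{2}$
$P{\left(g \right)} = 2 g$ ($P{\left(g \right)} = 1 g + g = g + g = 2 g$)
$\left(P{\left(-3 \right)} + 3 W{\left(4 \right)}\right) \left(-144\right) = \left(2 \left(-3\right) + 3 \left(-5 + 4\right)^{2}\right) \left(-144\right) = \left(-6 + 3 \left(-1\right)^{2}\right) \left(-144\right) = \left(-6 + 3 \cdot 1\right) \left(-144\right) = \left(-6 + 3\right) \left(-144\right) = \left(-3\right) \left(-144\right) = 432$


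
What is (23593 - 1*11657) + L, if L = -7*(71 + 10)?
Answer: 11369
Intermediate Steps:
L = -567 (L = -7*81 = -567)
(23593 - 1*11657) + L = (23593 - 1*11657) - 567 = (23593 - 11657) - 567 = 11936 - 567 = 11369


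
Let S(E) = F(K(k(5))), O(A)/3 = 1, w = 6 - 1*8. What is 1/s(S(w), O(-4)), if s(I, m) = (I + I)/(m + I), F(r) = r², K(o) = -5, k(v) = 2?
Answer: 14/25 ≈ 0.56000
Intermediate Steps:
w = -2 (w = 6 - 8 = -2)
O(A) = 3 (O(A) = 3*1 = 3)
S(E) = 25 (S(E) = (-5)² = 25)
s(I, m) = 2*I/(I + m) (s(I, m) = (2*I)/(I + m) = 2*I/(I + m))
1/s(S(w), O(-4)) = 1/(2*25/(25 + 3)) = 1/(2*25/28) = 1/(2*25*(1/28)) = 1/(25/14) = 14/25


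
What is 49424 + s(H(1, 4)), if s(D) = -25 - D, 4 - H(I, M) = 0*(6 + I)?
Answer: 49395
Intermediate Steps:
H(I, M) = 4 (H(I, M) = 4 - 0*(6 + I) = 4 - 1*0 = 4 + 0 = 4)
49424 + s(H(1, 4)) = 49424 + (-25 - 1*4) = 49424 + (-25 - 4) = 49424 - 29 = 49395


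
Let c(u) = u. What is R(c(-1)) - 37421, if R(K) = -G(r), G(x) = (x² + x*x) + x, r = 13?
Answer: -37772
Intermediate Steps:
G(x) = x + 2*x² (G(x) = (x² + x²) + x = 2*x² + x = x + 2*x²)
R(K) = -351 (R(K) = -13*(1 + 2*13) = -13*(1 + 26) = -13*27 = -1*351 = -351)
R(c(-1)) - 37421 = -351 - 37421 = -37772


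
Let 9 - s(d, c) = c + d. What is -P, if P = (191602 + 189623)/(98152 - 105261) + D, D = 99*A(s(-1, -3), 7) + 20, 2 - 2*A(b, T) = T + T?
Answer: 4461791/7109 ≈ 627.63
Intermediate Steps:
s(d, c) = 9 - c - d (s(d, c) = 9 - (c + d) = 9 + (-c - d) = 9 - c - d)
A(b, T) = 1 - T (A(b, T) = 1 - (T + T)/2 = 1 - T)
D = -574 (D = 99*(1 - 1*7) + 20 = 99*(1 - 7) + 20 = 99*(-6) + 20 = -594 + 20 = -574)
P = -4461791/7109 (P = (191602 + 189623)/(98152 - 105261) - 574 = 381225/(-7109) - 574 = 381225*(-1/7109) - 574 = -381225/7109 - 574 = -4461791/7109 ≈ -627.63)
-P = -1*(-4461791/7109) = 4461791/7109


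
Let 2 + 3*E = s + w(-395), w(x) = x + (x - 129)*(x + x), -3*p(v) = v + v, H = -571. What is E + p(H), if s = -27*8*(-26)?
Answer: 140107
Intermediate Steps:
s = 5616 (s = -216*(-26) = 5616)
p(v) = -2*v/3 (p(v) = -(v + v)/3 = -2*v/3)
w(x) = x + 2*x*(-129 + x) (w(x) = x + (-129 + x)*(2*x) = x + 2*x*(-129 + x))
E = 419179/3 (E = -⅔ + (5616 - 395*(-257 + 2*(-395)))/3 = -⅔ + (5616 - 395*(-257 - 790))/3 = -⅔ + (5616 - 395*(-1047))/3 = -⅔ + (5616 + 413565)/3 = -⅔ + (⅓)*419181 = -⅔ + 139727 = 419179/3 ≈ 1.3973e+5)
E + p(H) = 419179/3 - ⅔*(-571) = 419179/3 + 1142/3 = 140107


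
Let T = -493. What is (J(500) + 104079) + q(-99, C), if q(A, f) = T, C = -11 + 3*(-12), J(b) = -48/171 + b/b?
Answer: 5904443/57 ≈ 1.0359e+5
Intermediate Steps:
J(b) = 41/57 (J(b) = -48*1/171 + 1 = -16/57 + 1 = 41/57)
C = -47 (C = -11 - 36 = -47)
q(A, f) = -493
(J(500) + 104079) + q(-99, C) = (41/57 + 104079) - 493 = 5932544/57 - 493 = 5904443/57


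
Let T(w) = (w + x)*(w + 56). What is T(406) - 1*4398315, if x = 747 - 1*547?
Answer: -4118343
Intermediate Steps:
x = 200 (x = 747 - 547 = 200)
T(w) = (56 + w)*(200 + w) (T(w) = (w + 200)*(w + 56) = (200 + w)*(56 + w) = (56 + w)*(200 + w))
T(406) - 1*4398315 = (11200 + 406² + 256*406) - 1*4398315 = (11200 + 164836 + 103936) - 4398315 = 279972 - 4398315 = -4118343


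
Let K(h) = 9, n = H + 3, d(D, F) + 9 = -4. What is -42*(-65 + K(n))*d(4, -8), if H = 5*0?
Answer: -30576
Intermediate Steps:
H = 0
d(D, F) = -13 (d(D, F) = -9 - 4 = -13)
n = 3 (n = 0 + 3 = 3)
-42*(-65 + K(n))*d(4, -8) = -42*(-65 + 9)*(-13) = -(-2352)*(-13) = -42*728 = -30576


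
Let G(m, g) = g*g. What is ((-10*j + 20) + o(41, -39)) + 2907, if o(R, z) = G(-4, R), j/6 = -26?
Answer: 6168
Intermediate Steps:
G(m, g) = g²
j = -156 (j = 6*(-26) = -156)
o(R, z) = R²
((-10*j + 20) + o(41, -39)) + 2907 = ((-10*(-156) + 20) + 41²) + 2907 = ((1560 + 20) + 1681) + 2907 = (1580 + 1681) + 2907 = 3261 + 2907 = 6168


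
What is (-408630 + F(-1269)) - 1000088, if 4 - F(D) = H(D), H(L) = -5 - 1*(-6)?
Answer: -1408715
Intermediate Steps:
H(L) = 1 (H(L) = -5 + 6 = 1)
F(D) = 3 (F(D) = 4 - 1*1 = 4 - 1 = 3)
(-408630 + F(-1269)) - 1000088 = (-408630 + 3) - 1000088 = -408627 - 1000088 = -1408715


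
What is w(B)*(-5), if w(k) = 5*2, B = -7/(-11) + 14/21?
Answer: -50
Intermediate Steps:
B = 43/33 (B = -7*(-1/11) + 14*(1/21) = 7/11 + 2/3 = 43/33 ≈ 1.3030)
w(k) = 10
w(B)*(-5) = 10*(-5) = -50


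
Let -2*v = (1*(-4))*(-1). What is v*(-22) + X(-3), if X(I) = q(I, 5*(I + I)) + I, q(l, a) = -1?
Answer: 40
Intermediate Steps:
v = -2 (v = -1*(-4)*(-1)/2 = -(-2)*(-1) = -1/2*4 = -2)
X(I) = -1 + I
v*(-22) + X(-3) = -2*(-22) + (-1 - 3) = 44 - 4 = 40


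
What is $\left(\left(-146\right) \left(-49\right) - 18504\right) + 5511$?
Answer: $-5839$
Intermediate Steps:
$\left(\left(-146\right) \left(-49\right) - 18504\right) + 5511 = \left(7154 - 18504\right) + 5511 = -11350 + 5511 = -5839$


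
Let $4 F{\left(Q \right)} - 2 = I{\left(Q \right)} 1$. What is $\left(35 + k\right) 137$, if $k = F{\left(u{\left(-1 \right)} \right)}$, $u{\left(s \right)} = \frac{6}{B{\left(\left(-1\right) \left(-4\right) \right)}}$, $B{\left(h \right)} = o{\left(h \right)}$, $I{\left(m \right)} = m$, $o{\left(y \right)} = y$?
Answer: $\frac{39319}{8} \approx 4914.9$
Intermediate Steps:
$B{\left(h \right)} = h$
$u{\left(s \right)} = \frac{3}{2}$ ($u{\left(s \right)} = \frac{6}{\left(-1\right) \left(-4\right)} = \frac{6}{4} = 6 \cdot \frac{1}{4} = \frac{3}{2}$)
$F{\left(Q \right)} = \frac{1}{2} + \frac{Q}{4}$ ($F{\left(Q \right)} = \frac{1}{2} + \frac{Q 1}{4} = \frac{1}{2} + \frac{Q}{4}$)
$k = \frac{7}{8}$ ($k = \frac{1}{2} + \frac{1}{4} \cdot \frac{3}{2} = \frac{1}{2} + \frac{3}{8} = \frac{7}{8} \approx 0.875$)
$\left(35 + k\right) 137 = \left(35 + \frac{7}{8}\right) 137 = \frac{287}{8} \cdot 137 = \frac{39319}{8}$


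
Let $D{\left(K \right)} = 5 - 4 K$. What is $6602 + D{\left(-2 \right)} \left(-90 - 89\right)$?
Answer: $4275$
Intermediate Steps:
$6602 + D{\left(-2 \right)} \left(-90 - 89\right) = 6602 + \left(5 - -8\right) \left(-90 - 89\right) = 6602 + \left(5 + 8\right) \left(-179\right) = 6602 + 13 \left(-179\right) = 6602 - 2327 = 4275$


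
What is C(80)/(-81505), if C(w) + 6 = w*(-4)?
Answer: 326/81505 ≈ 0.0039998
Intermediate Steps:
C(w) = -6 - 4*w (C(w) = -6 + w*(-4) = -6 - 4*w)
C(80)/(-81505) = (-6 - 4*80)/(-81505) = (-6 - 320)*(-1/81505) = -326*(-1/81505) = 326/81505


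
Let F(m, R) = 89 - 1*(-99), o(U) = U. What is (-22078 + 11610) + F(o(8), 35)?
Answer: -10280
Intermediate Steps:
F(m, R) = 188 (F(m, R) = 89 + 99 = 188)
(-22078 + 11610) + F(o(8), 35) = (-22078 + 11610) + 188 = -10468 + 188 = -10280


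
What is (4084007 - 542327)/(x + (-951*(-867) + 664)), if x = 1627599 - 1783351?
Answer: 393520/74381 ≈ 5.2906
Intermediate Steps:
x = -155752
(4084007 - 542327)/(x + (-951*(-867) + 664)) = (4084007 - 542327)/(-155752 + (-951*(-867) + 664)) = 3541680/(-155752 + (824517 + 664)) = 3541680/(-155752 + 825181) = 3541680/669429 = 3541680*(1/669429) = 393520/74381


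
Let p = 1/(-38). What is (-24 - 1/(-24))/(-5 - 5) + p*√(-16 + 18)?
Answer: 115/48 - √2/38 ≈ 2.3586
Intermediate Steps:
p = -1/38 ≈ -0.026316
(-24 - 1/(-24))/(-5 - 5) + p*√(-16 + 18) = (-24 - 1/(-24))/(-5 - 5) - √(-16 + 18)/38 = (-24 - 1*(-1/24))/(-10) - √2/38 = (-24 + 1/24)*(-⅒) - √2/38 = -575/24*(-⅒) - √2/38 = 115/48 - √2/38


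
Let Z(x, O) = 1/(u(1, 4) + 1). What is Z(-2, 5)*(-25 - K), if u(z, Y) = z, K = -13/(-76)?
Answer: -1913/152 ≈ -12.586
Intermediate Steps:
K = 13/76 (K = -13*(-1/76) = 13/76 ≈ 0.17105)
Z(x, O) = 1/2 (Z(x, O) = 1/(1 + 1) = 1/2)
Z(-2, 5)*(-25 - K) = (-25 - 1*13/76)/2 = (-25 - 13/76)/2 = (1/2)*(-1913/76) = -1913/152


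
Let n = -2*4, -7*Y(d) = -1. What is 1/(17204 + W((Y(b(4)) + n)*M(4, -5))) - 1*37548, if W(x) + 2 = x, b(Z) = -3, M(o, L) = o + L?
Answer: -4523370005/120469 ≈ -37548.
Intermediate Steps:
M(o, L) = L + o
Y(d) = ⅐ (Y(d) = -⅐*(-1) = ⅐)
n = -8
W(x) = -2 + x
1/(17204 + W((Y(b(4)) + n)*M(4, -5))) - 1*37548 = 1/(17204 + (-2 + (⅐ - 8)*(-5 + 4))) - 1*37548 = 1/(17204 + (-2 - 55/7*(-1))) - 37548 = 1/(17204 + (-2 + 55/7)) - 37548 = 1/(17204 + 41/7) - 37548 = 1/(120469/7) - 37548 = 7/120469 - 37548 = -4523370005/120469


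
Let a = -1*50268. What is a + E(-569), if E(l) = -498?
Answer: -50766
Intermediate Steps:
a = -50268
a + E(-569) = -50268 - 498 = -50766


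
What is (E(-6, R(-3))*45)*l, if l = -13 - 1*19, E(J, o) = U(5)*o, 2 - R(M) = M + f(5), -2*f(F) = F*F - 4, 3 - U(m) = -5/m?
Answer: -89280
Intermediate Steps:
U(m) = 3 + 5/m (U(m) = 3 - (-5)/m = 3 + 5/m)
f(F) = 2 - F²/2 (f(F) = -(F*F - 4)/2 = -(F² - 4)/2 = -(-4 + F²)/2 = 2 - F²/2)
R(M) = 25/2 - M (R(M) = 2 - (M + (2 - ½*5²)) = 2 - (M + (2 - ½*25)) = 2 - (M + (2 - 25/2)) = 2 - (M - 21/2) = 2 - (-21/2 + M) = 2 + (21/2 - M) = 25/2 - M)
E(J, o) = 4*o (E(J, o) = (3 + 5/5)*o = (3 + 5*(⅕))*o = (3 + 1)*o = 4*o)
l = -32 (l = -13 - 19 = -32)
(E(-6, R(-3))*45)*l = ((4*(25/2 - 1*(-3)))*45)*(-32) = ((4*(25/2 + 3))*45)*(-32) = ((4*(31/2))*45)*(-32) = (62*45)*(-32) = 2790*(-32) = -89280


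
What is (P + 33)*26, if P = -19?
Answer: 364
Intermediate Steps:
(P + 33)*26 = (-19 + 33)*26 = 14*26 = 364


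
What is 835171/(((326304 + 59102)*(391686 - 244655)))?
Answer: 835171/56666629586 ≈ 1.4738e-5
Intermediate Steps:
835171/(((326304 + 59102)*(391686 - 244655))) = 835171/((385406*147031)) = 835171/56666629586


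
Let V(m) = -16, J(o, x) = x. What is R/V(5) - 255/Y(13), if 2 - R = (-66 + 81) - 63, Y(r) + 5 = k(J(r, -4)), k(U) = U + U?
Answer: 1715/104 ≈ 16.490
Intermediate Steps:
k(U) = 2*U
Y(r) = -13 (Y(r) = -5 + 2*(-4) = -5 - 8 = -13)
R = 50 (R = 2 - ((-66 + 81) - 63) = 2 - (15 - 63) = 2 - 1*(-48) = 2 + 48 = 50)
R/V(5) - 255/Y(13) = 50/(-16) - 255/(-13) = 50*(-1/16) - 255*(-1/13) = -25/8 + 255/13 = 1715/104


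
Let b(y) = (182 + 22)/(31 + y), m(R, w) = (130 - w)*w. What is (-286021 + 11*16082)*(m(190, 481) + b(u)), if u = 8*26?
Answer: 4402995843195/239 ≈ 1.8423e+10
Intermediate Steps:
m(R, w) = w*(130 - w)
u = 208
b(y) = 204/(31 + y)
(-286021 + 11*16082)*(m(190, 481) + b(u)) = (-286021 + 11*16082)*(481*(130 - 1*481) + 204/(31 + 208)) = (-286021 + 176902)*(481*(130 - 481) + 204/239) = -109119*(481*(-351) + 204*(1/239)) = -109119*(-168831 + 204/239) = -109119*(-40350405/239) = 4402995843195/239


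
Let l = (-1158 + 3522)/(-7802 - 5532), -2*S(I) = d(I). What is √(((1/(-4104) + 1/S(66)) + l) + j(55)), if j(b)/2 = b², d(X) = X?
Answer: √15222954135946954782/50162508 ≈ 77.780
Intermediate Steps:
S(I) = -I/2
l = -1182/6667 (l = 2364/(-13334) = 2364*(-1/13334) = -1182/6667 ≈ -0.17729)
j(b) = 2*b²
√(((1/(-4104) + 1/S(66)) + l) + j(55)) = √(((1/(-4104) + 1/(-½*66)) - 1182/6667) + 2*55²) = √(((-1/4104 + 1/(-33)) - 1182/6667) + 2*3025) = √(((-1/4104 - 1/33) - 1182/6667) + 6050) = √((-1379/45144 - 1182/6667) + 6050) = √(-62554001/300975048 + 6050) = √(1820836486399/300975048) = √15222954135946954782/50162508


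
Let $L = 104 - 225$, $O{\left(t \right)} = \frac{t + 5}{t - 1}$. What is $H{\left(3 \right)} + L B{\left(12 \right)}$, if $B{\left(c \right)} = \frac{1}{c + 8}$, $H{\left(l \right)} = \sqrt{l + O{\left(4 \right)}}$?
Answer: $- \frac{121}{20} + \sqrt{6} \approx -3.6005$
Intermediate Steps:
$O{\left(t \right)} = \frac{5 + t}{-1 + t}$
$H{\left(l \right)} = \sqrt{3 + l}$ ($H{\left(l \right)} = \sqrt{l + \frac{5 + 4}{-1 + 4}} = \sqrt{l + \frac{1}{3} \cdot 9} = \sqrt{l + 3} = \sqrt{3 + l}$)
$L = -121$
$B{\left(c \right)} = \frac{1}{8 + c}$
$H{\left(3 \right)} + L B{\left(12 \right)} = \sqrt{3 + 3} - \frac{121}{8 + 12} = \sqrt{6} - \frac{121}{20} = - \frac{121}{20} + \sqrt{6}$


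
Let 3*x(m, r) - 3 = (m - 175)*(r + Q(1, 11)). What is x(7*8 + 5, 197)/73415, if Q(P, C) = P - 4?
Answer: -7371/73415 ≈ -0.10040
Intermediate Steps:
Q(P, C) = -4 + P
x(m, r) = 1 + (-175 + m)*(-3 + r)/3 (x(m, r) = 1 + ((m - 175)*(r + (-4 + 1)))/3 = 1 + ((-175 + m)*(r - 3))/3 = 1 + ((-175 + m)*(-3 + r))/3 = 1 + (-175 + m)*(-3 + r)/3)
x(7*8 + 5, 197)/73415 = (176 - (7*8 + 5) - 175/3*197 + (⅓)*(7*8 + 5)*197)/73415 = (176 - (56 + 5) - 34475/3 + (⅓)*(56 + 5)*197)*(1/73415) = (176 - 1*61 - 34475/3 + (⅓)*61*197)*(1/73415) = (176 - 61 - 34475/3 + 12017/3)*(1/73415) = -7371*1/73415 = -7371/73415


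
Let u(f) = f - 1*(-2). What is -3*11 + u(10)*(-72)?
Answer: -897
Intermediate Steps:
u(f) = 2 + f (u(f) = f + 2 = 2 + f)
-3*11 + u(10)*(-72) = -3*11 + (2 + 10)*(-72) = -33 + 12*(-72) = -33 - 864 = -897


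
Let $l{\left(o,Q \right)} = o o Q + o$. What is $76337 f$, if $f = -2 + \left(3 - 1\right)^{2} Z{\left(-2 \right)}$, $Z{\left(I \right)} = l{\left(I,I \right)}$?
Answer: $-3206154$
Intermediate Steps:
$l{\left(o,Q \right)} = o + Q o^{2}$ ($l{\left(o,Q \right)} = o^{2} Q + o = Q o^{2} + o = o + Q o^{2}$)
$Z{\left(I \right)} = I \left(1 + I^{2}\right)$ ($Z{\left(I \right)} = I \left(1 + I I\right) = I \left(1 + I^{2}\right)$)
$f = -42$ ($f = -2 + \left(3 - 1\right)^{2} \left(-2 + \left(-2\right)^{3}\right) = -2 + 2^{2} \left(-2 - 8\right) = -2 + 4 \left(-10\right) = -2 - 40 = -42$)
$76337 f = 76337 \left(-42\right) = -3206154$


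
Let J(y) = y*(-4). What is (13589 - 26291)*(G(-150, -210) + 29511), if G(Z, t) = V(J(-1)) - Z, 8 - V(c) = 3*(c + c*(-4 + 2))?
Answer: -377008062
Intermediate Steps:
J(y) = -4*y
V(c) = 8 + 3*c (V(c) = 8 - 3*(c + c*(-4 + 2)) = 8 - 3*(c + c*(-2)) = 8 - 3*(c - 2*c) = 8 - 3*(-c) = 8 - (-3)*c = 8 + 3*c)
G(Z, t) = 20 - Z (G(Z, t) = (8 + 3*(-4*(-1))) - Z = (8 + 3*4) - Z = (8 + 12) - Z = 20 - Z)
(13589 - 26291)*(G(-150, -210) + 29511) = (13589 - 26291)*((20 - 1*(-150)) + 29511) = -12702*((20 + 150) + 29511) = -12702*(170 + 29511) = -12702*29681 = -377008062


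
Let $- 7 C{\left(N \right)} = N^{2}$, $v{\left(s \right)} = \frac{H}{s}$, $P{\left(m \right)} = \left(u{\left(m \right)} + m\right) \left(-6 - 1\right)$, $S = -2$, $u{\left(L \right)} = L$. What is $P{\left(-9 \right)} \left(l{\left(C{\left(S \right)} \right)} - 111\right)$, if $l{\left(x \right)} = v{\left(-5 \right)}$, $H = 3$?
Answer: $- \frac{70308}{5} \approx -14062.0$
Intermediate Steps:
$P{\left(m \right)} = - 14 m$ ($P{\left(m \right)} = \left(m + m\right) \left(-6 - 1\right) = 2 m \left(-7\right) = - 14 m$)
$v{\left(s \right)} = \frac{3}{s}$
$C{\left(N \right)} = - \frac{N^{2}}{7}$
$l{\left(x \right)} = - \frac{3}{5}$ ($l{\left(x \right)} = \frac{3}{-5} = 3 \left(- \frac{1}{5}\right) = - \frac{3}{5}$)
$P{\left(-9 \right)} \left(l{\left(C{\left(S \right)} \right)} - 111\right) = \left(-14\right) \left(-9\right) \left(- \frac{3}{5} - 111\right) = 126 \left(- \frac{558}{5}\right) = - \frac{70308}{5}$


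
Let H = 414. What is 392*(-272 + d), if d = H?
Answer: 55664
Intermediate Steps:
d = 414
392*(-272 + d) = 392*(-272 + 414) = 392*142 = 55664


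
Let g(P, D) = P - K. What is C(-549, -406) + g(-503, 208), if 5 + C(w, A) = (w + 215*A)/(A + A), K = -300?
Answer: -81057/812 ≈ -99.824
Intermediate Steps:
g(P, D) = 300 + P (g(P, D) = P - 1*(-300) = P + 300 = 300 + P)
C(w, A) = -5 + (w + 215*A)/(2*A) (C(w, A) = -5 + (w + 215*A)/(A + A) = -5 + (w + 215*A)/((2*A)) = -5 + (w + 215*A)*(1/(2*A)) = -5 + (w + 215*A)/(2*A))
C(-549, -406) + g(-503, 208) = (½)*(-549 + 205*(-406))/(-406) + (300 - 503) = (½)*(-1/406)*(-549 - 83230) - 203 = (½)*(-1/406)*(-83779) - 203 = 83779/812 - 203 = -81057/812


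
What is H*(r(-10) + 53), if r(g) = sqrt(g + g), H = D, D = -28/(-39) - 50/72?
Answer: 583/468 + 11*I*sqrt(5)/234 ≈ 1.2457 + 0.10511*I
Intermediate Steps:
D = 11/468 (D = -28*(-1/39) - 50*1/72 = 28/39 - 25/36 = 11/468 ≈ 0.023504)
H = 11/468 ≈ 0.023504
r(g) = sqrt(2)*sqrt(g) (r(g) = sqrt(2*g) = sqrt(2)*sqrt(g))
H*(r(-10) + 53) = 11*(sqrt(2)*sqrt(-10) + 53)/468 = 11*(sqrt(2)*(I*sqrt(10)) + 53)/468 = 11*(2*I*sqrt(5) + 53)/468 = 11*(53 + 2*I*sqrt(5))/468 = 583/468 + 11*I*sqrt(5)/234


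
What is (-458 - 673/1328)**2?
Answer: 370755556609/1763584 ≈ 2.1023e+5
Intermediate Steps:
(-458 - 673/1328)**2 = (-608897/1328)**2 = 370755556609/1763584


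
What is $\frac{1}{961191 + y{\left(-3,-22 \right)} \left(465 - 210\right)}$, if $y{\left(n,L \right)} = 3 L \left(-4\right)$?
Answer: $\frac{1}{1028511} \approx 9.7228 \cdot 10^{-7}$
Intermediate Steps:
$y{\left(n,L \right)} = - 12 L$
$\frac{1}{961191 + y{\left(-3,-22 \right)} \left(465 - 210\right)} = \frac{1}{961191 + \left(-12\right) \left(-22\right) \left(465 - 210\right)} = \frac{1}{961191 + 264 \cdot 255} = \frac{1}{961191 + 67320} = \frac{1}{1028511}$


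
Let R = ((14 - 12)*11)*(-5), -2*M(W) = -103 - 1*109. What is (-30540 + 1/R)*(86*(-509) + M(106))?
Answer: 73349161434/55 ≈ 1.3336e+9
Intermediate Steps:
M(W) = 106 (M(W) = -(-103 - 1*109)/2 = -(-103 - 109)/2 = -1/2*(-212) = 106)
R = -110 (R = (2*11)*(-5) = 22*(-5) = -110)
(-30540 + 1/R)*(86*(-509) + M(106)) = (-30540 + 1/(-110))*(86*(-509) + 106) = (-30540 - 1/110)*(-43774 + 106) = -3359401/110*(-43668) = 73349161434/55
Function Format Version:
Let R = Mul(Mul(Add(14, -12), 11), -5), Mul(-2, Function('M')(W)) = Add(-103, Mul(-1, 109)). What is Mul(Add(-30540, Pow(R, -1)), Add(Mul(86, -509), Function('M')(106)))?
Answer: Rational(73349161434, 55) ≈ 1.3336e+9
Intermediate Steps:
Function('M')(W) = 106 (Function('M')(W) = Mul(Rational(-1, 2), Add(-103, Mul(-1, 109))) = Mul(Rational(-1, 2), Add(-103, -109)) = Mul(Rational(-1, 2), -212) = 106)
R = -110 (R = Mul(Mul(2, 11), -5) = Mul(22, -5) = -110)
Mul(Add(-30540, Pow(R, -1)), Add(Mul(86, -509), Function('M')(106))) = Mul(Add(-30540, Pow(-110, -1)), Add(Mul(86, -509), 106)) = Mul(Add(-30540, Rational(-1, 110)), Add(-43774, 106)) = Mul(Rational(-3359401, 110), -43668) = Rational(73349161434, 55)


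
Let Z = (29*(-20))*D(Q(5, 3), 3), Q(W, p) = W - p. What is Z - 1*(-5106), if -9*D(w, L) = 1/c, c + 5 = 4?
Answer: 45374/9 ≈ 5041.6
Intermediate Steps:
c = -1 (c = -5 + 4 = -1)
D(w, L) = 1/9 (D(w, L) = -1/9/(-1) = -1/9*(-1) = 1/9)
Z = -580/9 (Z = (29*(-20))*(1/9) = -580*1/9 = -580/9 ≈ -64.444)
Z - 1*(-5106) = -580/9 - 1*(-5106) = -580/9 + 5106 = 45374/9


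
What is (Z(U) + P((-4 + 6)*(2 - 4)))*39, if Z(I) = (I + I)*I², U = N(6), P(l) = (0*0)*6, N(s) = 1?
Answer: 78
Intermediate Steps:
P(l) = 0 (P(l) = 0*6 = 0)
U = 1
Z(I) = 2*I³ (Z(I) = (2*I)*I² = 2*I³)
(Z(U) + P((-4 + 6)*(2 - 4)))*39 = (2*1³ + 0)*39 = (2*1 + 0)*39 = (2 + 0)*39 = 2*39 = 78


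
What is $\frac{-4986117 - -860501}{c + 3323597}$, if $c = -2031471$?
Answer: $- \frac{187528}{58733} \approx -3.1929$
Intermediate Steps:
$\frac{-4986117 - -860501}{c + 3323597} = \frac{-4986117 - -860501}{-2031471 + 3323597} = \frac{-4986117 + 860501}{1292126} = \left(-4125616\right) \frac{1}{1292126} = - \frac{187528}{58733}$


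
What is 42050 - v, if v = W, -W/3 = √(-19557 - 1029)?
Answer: 42050 + 3*I*√20586 ≈ 42050.0 + 430.43*I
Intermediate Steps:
W = -3*I*√20586 (W = -3*√(-19557 - 1029) = -3*I*√20586 ≈ -430.43*I)
v = -3*I*√20586 ≈ -430.43*I
42050 - v = 42050 - (-3)*I*√20586 = 42050 + 3*I*√20586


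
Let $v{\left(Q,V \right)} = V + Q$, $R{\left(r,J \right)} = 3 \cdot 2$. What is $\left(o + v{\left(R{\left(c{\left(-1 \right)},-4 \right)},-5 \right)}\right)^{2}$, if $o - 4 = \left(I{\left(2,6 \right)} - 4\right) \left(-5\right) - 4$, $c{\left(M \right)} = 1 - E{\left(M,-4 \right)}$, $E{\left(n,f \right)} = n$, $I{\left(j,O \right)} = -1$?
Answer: $676$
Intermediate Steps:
$c{\left(M \right)} = 1 - M$
$R{\left(r,J \right)} = 6$
$o = 25$ ($o = 4 - \left(4 - \left(-1 - 4\right) \left(-5\right)\right) = 4 - -21 = 4 + \left(25 - 4\right) = 4 + 21 = 25$)
$v{\left(Q,V \right)} = Q + V$
$\left(o + v{\left(R{\left(c{\left(-1 \right)},-4 \right)},-5 \right)}\right)^{2} = \left(25 + \left(6 - 5\right)\right)^{2} = \left(25 + 1\right)^{2} = 26^{2} = 676$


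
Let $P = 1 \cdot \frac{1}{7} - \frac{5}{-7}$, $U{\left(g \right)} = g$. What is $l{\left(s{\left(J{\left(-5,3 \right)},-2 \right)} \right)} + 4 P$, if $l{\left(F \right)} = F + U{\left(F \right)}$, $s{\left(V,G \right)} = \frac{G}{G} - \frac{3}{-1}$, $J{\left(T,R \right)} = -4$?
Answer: $\frac{80}{7} \approx 11.429$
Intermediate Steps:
$s{\left(V,G \right)} = 4$ ($s{\left(V,G \right)} = 1 - -3 = 1 + 3 = 4$)
$l{\left(F \right)} = 2 F$ ($l{\left(F \right)} = F + F = 2 F$)
$P = \frac{6}{7}$ ($P = 1 \cdot \frac{1}{7} - - \frac{5}{7} = \frac{1}{7} + \frac{5}{7} = \frac{6}{7} \approx 0.85714$)
$l{\left(s{\left(J{\left(-5,3 \right)},-2 \right)} \right)} + 4 P = 2 \cdot 4 + 4 \cdot \frac{6}{7} = 8 + \frac{24}{7} = \frac{80}{7}$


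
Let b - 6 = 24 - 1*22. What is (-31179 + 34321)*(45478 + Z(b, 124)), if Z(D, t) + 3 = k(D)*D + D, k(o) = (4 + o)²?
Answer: 146527170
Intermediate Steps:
b = 8 (b = 6 + (24 - 1*22) = 6 + (24 - 22) = 6 + 2 = 8)
Z(D, t) = -3 + D + D*(4 + D)² (Z(D, t) = -3 + ((4 + D)²*D + D) = -3 + (D*(4 + D)² + D) = -3 + (D + D*(4 + D)²) = -3 + D + D*(4 + D)²)
(-31179 + 34321)*(45478 + Z(b, 124)) = (-31179 + 34321)*(45478 + (-3 + 8 + 8*(4 + 8)²)) = 3142*(45478 + (-3 + 8 + 8*12²)) = 3142*(45478 + (-3 + 8 + 8*144)) = 3142*(45478 + (-3 + 8 + 1152)) = 3142*(45478 + 1157) = 3142*46635 = 146527170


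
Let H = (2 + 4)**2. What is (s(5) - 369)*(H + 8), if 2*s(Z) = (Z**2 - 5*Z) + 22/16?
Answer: -64823/4 ≈ -16206.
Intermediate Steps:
s(Z) = 11/16 + Z**2/2 - 5*Z/2 (s(Z) = ((Z**2 - 5*Z) + 22/16)/2 = ((Z**2 - 5*Z) + 22*(1/16))/2 = ((Z**2 - 5*Z) + 11/8)/2 = (11/8 + Z**2 - 5*Z)/2 = 11/16 + Z**2/2 - 5*Z/2)
H = 36 (H = 6**2 = 36)
(s(5) - 369)*(H + 8) = ((11/16 + (1/2)*5**2 - 5/2*5) - 369)*(36 + 8) = ((11/16 + (1/2)*25 - 25/2) - 369)*44 = ((11/16 + 25/2 - 25/2) - 369)*44 = (11/16 - 369)*44 = -5893/16*44 = -64823/4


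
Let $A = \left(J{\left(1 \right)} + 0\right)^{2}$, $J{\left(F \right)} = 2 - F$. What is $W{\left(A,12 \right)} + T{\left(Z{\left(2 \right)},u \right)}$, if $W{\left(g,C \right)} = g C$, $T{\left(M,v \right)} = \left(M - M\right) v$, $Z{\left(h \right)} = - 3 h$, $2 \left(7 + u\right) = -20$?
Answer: $12$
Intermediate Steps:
$u = -17$ ($u = -7 + \frac{1}{2} \left(-20\right) = -7 - 10 = -17$)
$A = 1$ ($A = \left(\left(2 - 1\right) + 0\right)^{2} = \left(1 + 0\right)^{2} = 1^{2} = 1$)
$T{\left(M,v \right)} = 0$ ($T{\left(M,v \right)} = 0 v = 0$)
$W{\left(g,C \right)} = C g$
$W{\left(A,12 \right)} + T{\left(Z{\left(2 \right)},u \right)} = 12 \cdot 1 + 0 = 12 + 0 = 12$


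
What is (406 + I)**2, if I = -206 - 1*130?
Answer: 4900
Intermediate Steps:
I = -336 (I = -206 - 130 = -336)
(406 + I)**2 = (406 - 336)**2 = 70**2 = 4900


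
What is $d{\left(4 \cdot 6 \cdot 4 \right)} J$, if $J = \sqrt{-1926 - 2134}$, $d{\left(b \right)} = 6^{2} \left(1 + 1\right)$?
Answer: $144 i \sqrt{1015} \approx 4587.7 i$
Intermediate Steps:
$d{\left(b \right)} = 72$ ($d{\left(b \right)} = 36 \cdot 2 = 72$)
$J = 2 i \sqrt{1015}$ ($J = \sqrt{-4060} = 2 i \sqrt{1015} \approx 63.718 i$)
$d{\left(4 \cdot 6 \cdot 4 \right)} J = 72 \cdot 2 i \sqrt{1015} = 144 i \sqrt{1015}$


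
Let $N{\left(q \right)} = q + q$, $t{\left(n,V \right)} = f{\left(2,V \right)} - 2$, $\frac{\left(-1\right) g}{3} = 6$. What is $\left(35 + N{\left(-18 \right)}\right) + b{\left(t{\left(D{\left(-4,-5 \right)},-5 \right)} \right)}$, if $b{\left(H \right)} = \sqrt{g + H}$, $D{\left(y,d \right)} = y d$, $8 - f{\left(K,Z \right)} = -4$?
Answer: $-1 + 2 i \sqrt{2} \approx -1.0 + 2.8284 i$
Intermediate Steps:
$g = -18$ ($g = \left(-3\right) 6 = -18$)
$f{\left(K,Z \right)} = 12$ ($f{\left(K,Z \right)} = 8 - -4 = 8 + 4 = 12$)
$D{\left(y,d \right)} = d y$
$t{\left(n,V \right)} = 10$ ($t{\left(n,V \right)} = 12 - 2 = 10$)
$N{\left(q \right)} = 2 q$
$b{\left(H \right)} = \sqrt{-18 + H}$
$\left(35 + N{\left(-18 \right)}\right) + b{\left(t{\left(D{\left(-4,-5 \right)},-5 \right)} \right)} = \left(35 + 2 \left(-18\right)\right) + \sqrt{-18 + 10} = \left(35 - 36\right) + \sqrt{-8} = -1 + 2 i \sqrt{2}$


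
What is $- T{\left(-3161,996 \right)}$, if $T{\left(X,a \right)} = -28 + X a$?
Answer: $3148384$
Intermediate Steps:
$- T{\left(-3161,996 \right)} = - (-28 - 3148356) = \left(-1\right) \left(-3148384\right) = 3148384$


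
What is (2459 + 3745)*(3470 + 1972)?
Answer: 33762168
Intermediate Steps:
(2459 + 3745)*(3470 + 1972) = 6204*5442 = 33762168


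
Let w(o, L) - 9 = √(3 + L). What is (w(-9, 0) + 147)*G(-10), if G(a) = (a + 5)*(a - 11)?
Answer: 16380 + 105*√3 ≈ 16562.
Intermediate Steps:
w(o, L) = 9 + √(3 + L)
G(a) = (-11 + a)*(5 + a) (G(a) = (5 + a)*(-11 + a) = (-11 + a)*(5 + a))
(w(-9, 0) + 147)*G(-10) = ((9 + √(3 + 0)) + 147)*(-55 + (-10)² - 6*(-10)) = ((9 + √3) + 147)*(-55 + 100 + 60) = (156 + √3)*105 = 16380 + 105*√3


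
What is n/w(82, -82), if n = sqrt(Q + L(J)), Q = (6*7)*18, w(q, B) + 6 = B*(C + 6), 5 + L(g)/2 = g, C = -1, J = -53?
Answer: -sqrt(10)/52 ≈ -0.060813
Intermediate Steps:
L(g) = -10 + 2*g
w(q, B) = -6 + 5*B (w(q, B) = -6 + B*(-1 + 6) = -6 + B*5 = -6 + 5*B)
Q = 756 (Q = 42*18 = 756)
n = 8*sqrt(10) (n = sqrt(756 + (-10 + 2*(-53))) = sqrt(756 + (-10 - 106)) = sqrt(756 - 116) = sqrt(640) = 8*sqrt(10) ≈ 25.298)
n/w(82, -82) = (8*sqrt(10))/(-6 + 5*(-82)) = (8*sqrt(10))/(-6 - 410) = (8*sqrt(10))/(-416) = (8*sqrt(10))*(-1/416) = -sqrt(10)/52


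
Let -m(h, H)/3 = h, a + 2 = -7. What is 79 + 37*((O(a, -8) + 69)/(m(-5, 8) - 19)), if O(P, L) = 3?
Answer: -587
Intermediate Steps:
a = -9 (a = -2 - 7 = -9)
m(h, H) = -3*h
79 + 37*((O(a, -8) + 69)/(m(-5, 8) - 19)) = 79 + 37*((3 + 69)/(-3*(-5) - 19)) = 79 + 37*(72/(15 - 19)) = 79 + 37*(72/(-4)) = 79 + 37*(72*(-¼)) = 79 + 37*(-18) = 79 - 666 = -587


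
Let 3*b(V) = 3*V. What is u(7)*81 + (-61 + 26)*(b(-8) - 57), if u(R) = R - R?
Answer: 2275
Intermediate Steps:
b(V) = V (b(V) = (3*V)/3 = V)
u(R) = 0
u(7)*81 + (-61 + 26)*(b(-8) - 57) = 0*81 + (-61 + 26)*(-8 - 57) = 0 - 35*(-65) = 0 + 2275 = 2275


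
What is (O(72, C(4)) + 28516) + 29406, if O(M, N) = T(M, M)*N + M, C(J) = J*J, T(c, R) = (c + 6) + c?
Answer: 60394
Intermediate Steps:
T(c, R) = 6 + 2*c (T(c, R) = (6 + c) + c = 6 + 2*c)
C(J) = J²
O(M, N) = M + N*(6 + 2*M) (O(M, N) = (6 + 2*M)*N + M = N*(6 + 2*M) + M = M + N*(6 + 2*M))
(O(72, C(4)) + 28516) + 29406 = ((72 + 2*4²*(3 + 72)) + 28516) + 29406 = ((72 + 2*16*75) + 28516) + 29406 = ((72 + 2400) + 28516) + 29406 = (2472 + 28516) + 29406 = 30988 + 29406 = 60394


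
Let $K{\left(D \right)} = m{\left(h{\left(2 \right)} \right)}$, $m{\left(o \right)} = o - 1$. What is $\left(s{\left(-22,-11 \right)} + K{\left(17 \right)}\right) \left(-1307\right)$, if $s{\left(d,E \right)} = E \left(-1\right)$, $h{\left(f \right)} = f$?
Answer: $-15684$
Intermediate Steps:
$m{\left(o \right)} = -1 + o$ ($m{\left(o \right)} = o - 1 = -1 + o$)
$s{\left(d,E \right)} = - E$
$K{\left(D \right)} = 1$ ($K{\left(D \right)} = -1 + 2 = 1$)
$\left(s{\left(-22,-11 \right)} + K{\left(17 \right)}\right) \left(-1307\right) = \left(\left(-1\right) \left(-11\right) + 1\right) \left(-1307\right) = \left(11 + 1\right) \left(-1307\right) = 12 \left(-1307\right) = -15684$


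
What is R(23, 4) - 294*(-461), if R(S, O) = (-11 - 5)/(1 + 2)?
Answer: 406586/3 ≈ 1.3553e+5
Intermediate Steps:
R(S, O) = -16/3
R(23, 4) - 294*(-461) = -16/3 - 294*(-461) = -16/3 + 135534 = 406586/3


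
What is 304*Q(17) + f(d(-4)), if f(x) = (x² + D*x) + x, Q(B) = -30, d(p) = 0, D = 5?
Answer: -9120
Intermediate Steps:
f(x) = x² + 6*x (f(x) = (x² + 5*x) + x = x² + 6*x)
304*Q(17) + f(d(-4)) = 304*(-30) + 0*(6 + 0) = -9120 + 0*6 = -9120 + 0 = -9120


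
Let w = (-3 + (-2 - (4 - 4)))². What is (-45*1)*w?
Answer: -1125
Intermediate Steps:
w = 25 (w = (-3 + (-2 - 1*0))² = (-3 + (-2 + 0))² = (-3 - 2)² = (-5)² = 25)
(-45*1)*w = -45*1*25 = -45*25 = -1125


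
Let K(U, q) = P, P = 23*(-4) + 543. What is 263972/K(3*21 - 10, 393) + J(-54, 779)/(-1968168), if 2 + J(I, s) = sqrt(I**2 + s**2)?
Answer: 259770622099/443821884 - sqrt(609757)/1968168 ≈ 585.30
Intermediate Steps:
P = 451 (P = -92 + 543 = 451)
K(U, q) = 451
J(I, s) = -2 + sqrt(I**2 + s**2)
263972/K(3*21 - 10, 393) + J(-54, 779)/(-1968168) = 263972/451 + (-2 + sqrt((-54)**2 + 779**2))/(-1968168) = 263972*(1/451) + (-2 + sqrt(2916 + 606841))*(-1/1968168) = 263972/451 + (-2 + sqrt(609757))*(-1/1968168) = 263972/451 + (1/984084 - sqrt(609757)/1968168) = 259770622099/443821884 - sqrt(609757)/1968168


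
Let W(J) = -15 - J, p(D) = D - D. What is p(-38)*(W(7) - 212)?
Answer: 0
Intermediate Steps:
p(D) = 0
p(-38)*(W(7) - 212) = 0*((-15 - 1*7) - 212) = 0*((-15 - 7) - 212) = 0*(-22 - 212) = 0*(-234) = 0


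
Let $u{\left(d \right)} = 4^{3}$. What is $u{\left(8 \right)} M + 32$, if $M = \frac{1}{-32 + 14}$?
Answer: $\frac{256}{9} \approx 28.444$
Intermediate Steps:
$u{\left(d \right)} = 64$
$M = - \frac{1}{18}$ ($M = \frac{1}{-18} = - \frac{1}{18} \approx -0.055556$)
$u{\left(8 \right)} M + 32 = 64 \left(- \frac{1}{18}\right) + 32 = - \frac{32}{9} + 32 = \frac{256}{9}$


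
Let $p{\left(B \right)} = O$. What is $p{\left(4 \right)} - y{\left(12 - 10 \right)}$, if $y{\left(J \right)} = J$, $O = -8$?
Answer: $-10$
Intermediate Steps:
$p{\left(B \right)} = -8$
$p{\left(4 \right)} - y{\left(12 - 10 \right)} = -8 - \left(12 - 10\right) = -8 - 2 = -10$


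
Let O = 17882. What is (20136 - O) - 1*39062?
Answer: -36808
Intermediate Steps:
(20136 - O) - 1*39062 = (20136 - 1*17882) - 1*39062 = (20136 - 17882) - 39062 = 2254 - 39062 = -36808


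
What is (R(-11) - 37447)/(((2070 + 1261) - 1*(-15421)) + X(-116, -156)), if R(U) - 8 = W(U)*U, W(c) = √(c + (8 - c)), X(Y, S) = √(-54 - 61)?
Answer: -(37439 + 22*√2)/(18752 + I*√115) ≈ -1.9982 + 0.0011427*I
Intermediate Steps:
X(Y, S) = I*√115 (X(Y, S) = √(-115) = I*√115)
W(c) = 2*√2 (W(c) = √8 = 2*√2)
R(U) = 8 + 2*U*√2 (R(U) = 8 + (2*√2)*U = 8 + 2*U*√2)
(R(-11) - 37447)/(((2070 + 1261) - 1*(-15421)) + X(-116, -156)) = ((8 + 2*(-11)*√2) - 37447)/(((2070 + 1261) - 1*(-15421)) + I*√115) = ((8 - 22*√2) - 37447)/((3331 + 15421) + I*√115) = (-37439 - 22*√2)/(18752 + I*√115)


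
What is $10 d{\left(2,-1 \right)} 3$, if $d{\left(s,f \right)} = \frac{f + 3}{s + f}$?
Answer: $60$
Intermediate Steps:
$d{\left(s,f \right)} = \frac{3 + f}{f + s}$
$10 d{\left(2,-1 \right)} 3 = 10 \frac{3 - 1}{-1 + 2} \cdot 3 = 10 \cdot 1^{-1} \cdot 2 \cdot 3 = 10 \cdot 1 \cdot 2 \cdot 3 = 10 \cdot 2 \cdot 3 = 20 \cdot 3 = 60$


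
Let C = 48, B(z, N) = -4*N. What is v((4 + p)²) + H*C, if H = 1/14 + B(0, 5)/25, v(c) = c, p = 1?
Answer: -349/35 ≈ -9.9714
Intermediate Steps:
H = -51/70 (H = 1/14 - 4*5/25 = 1*(1/14) - 20*1/25 = 1/14 - ⅘ = -51/70 ≈ -0.72857)
v((4 + p)²) + H*C = (4 + 1)² - 51/70*48 = 5² - 1224/35 = 25 - 1224/35 = -349/35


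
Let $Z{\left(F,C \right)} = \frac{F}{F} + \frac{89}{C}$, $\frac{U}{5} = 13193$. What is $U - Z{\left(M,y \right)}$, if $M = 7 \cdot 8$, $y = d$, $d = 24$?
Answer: $\frac{1583047}{24} \approx 65960.0$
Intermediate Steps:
$U = 65965$ ($U = 5 \cdot 13193 = 65965$)
$y = 24$
$M = 56$
$Z{\left(F,C \right)} = 1 + \frac{89}{C}$
$U - Z{\left(M,y \right)} = 65965 - \frac{89 + 24}{24} = 65965 - \frac{1}{24} \cdot 113 = 65965 - \frac{113}{24} = \frac{1583047}{24}$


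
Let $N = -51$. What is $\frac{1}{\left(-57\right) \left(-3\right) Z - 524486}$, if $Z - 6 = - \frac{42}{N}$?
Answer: $- \frac{17}{8896426} \approx -1.9109 \cdot 10^{-6}$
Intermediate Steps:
$Z = \frac{116}{17}$ ($Z = 6 - \frac{42}{-51} = 6 - - \frac{14}{17} = 6 + \frac{14}{17} = \frac{116}{17} \approx 6.8235$)
$\frac{1}{\left(-57\right) \left(-3\right) Z - 524486} = \frac{1}{\left(-57\right) \left(-3\right) \frac{116}{17} - 524486} = \frac{1}{171 \cdot \frac{116}{17} - 524486} = \frac{1}{\frac{19836}{17} - 524486} = \frac{1}{- \frac{8896426}{17}} = - \frac{17}{8896426}$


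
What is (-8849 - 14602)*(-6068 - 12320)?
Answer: 431216988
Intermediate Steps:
(-8849 - 14602)*(-6068 - 12320) = -23451*(-18388) = 431216988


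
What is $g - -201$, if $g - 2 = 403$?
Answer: $606$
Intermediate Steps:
$g = 405$ ($g = 2 + 403 = 405$)
$g - -201 = 405 - -201 = 405 + \left(-10 + 211\right) = 405 + 201 = 606$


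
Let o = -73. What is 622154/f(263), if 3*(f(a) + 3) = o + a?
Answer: 1866462/181 ≈ 10312.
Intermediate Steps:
f(a) = -82/3 + a/3 (f(a) = -3 + (-73 + a)/3 = -3 + (-73/3 + a/3) = -82/3 + a/3)
622154/f(263) = 622154/(-82/3 + (⅓)*263) = 622154/(-82/3 + 263/3) = 622154/(181/3) = 622154*(3/181) = 1866462/181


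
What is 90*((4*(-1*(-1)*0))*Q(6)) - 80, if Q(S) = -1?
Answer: -80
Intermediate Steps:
90*((4*(-1*(-1)*0))*Q(6)) - 80 = 90*((4*(-1*(-1)*0))*(-1)) - 80 = 90*((4*(1*0))*(-1)) - 80 = 90*((4*0)*(-1)) - 80 = 90*(0*(-1)) - 80 = 90*0 - 80 = 0 - 80 = -80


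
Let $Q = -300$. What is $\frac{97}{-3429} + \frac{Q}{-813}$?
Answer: $\frac{316613}{929259} \approx 0.34072$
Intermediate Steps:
$\frac{97}{-3429} + \frac{Q}{-813} = \frac{97}{-3429} - \frac{300}{-813} = 97 \left(- \frac{1}{3429}\right) - - \frac{100}{271} = - \frac{97}{3429} + \frac{100}{271} = \frac{316613}{929259}$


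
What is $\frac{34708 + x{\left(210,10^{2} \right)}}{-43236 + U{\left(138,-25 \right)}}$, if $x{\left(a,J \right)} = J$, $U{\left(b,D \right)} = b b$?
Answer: $- \frac{4351}{3024} \approx -1.4388$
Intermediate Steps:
$U{\left(b,D \right)} = b^{2}$
$\frac{34708 + x{\left(210,10^{2} \right)}}{-43236 + U{\left(138,-25 \right)}} = \frac{34708 + 10^{2}}{-43236 + 138^{2}} = \frac{34708 + 100}{-43236 + 19044} = \frac{34808}{-24192} = 34808 \left(- \frac{1}{24192}\right) = - \frac{4351}{3024}$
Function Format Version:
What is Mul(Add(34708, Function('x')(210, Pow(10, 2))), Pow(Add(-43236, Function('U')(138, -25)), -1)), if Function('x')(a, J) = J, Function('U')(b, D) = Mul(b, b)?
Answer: Rational(-4351, 3024) ≈ -1.4388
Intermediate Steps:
Function('U')(b, D) = Pow(b, 2)
Mul(Add(34708, Function('x')(210, Pow(10, 2))), Pow(Add(-43236, Function('U')(138, -25)), -1)) = Mul(Add(34708, Pow(10, 2)), Pow(Add(-43236, Pow(138, 2)), -1)) = Mul(Add(34708, 100), Pow(Add(-43236, 19044), -1)) = Mul(34808, Pow(-24192, -1)) = Mul(34808, Rational(-1, 24192)) = Rational(-4351, 3024)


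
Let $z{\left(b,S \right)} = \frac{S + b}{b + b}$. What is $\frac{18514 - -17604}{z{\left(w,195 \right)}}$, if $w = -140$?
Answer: $- \frac{2022608}{11} \approx -1.8387 \cdot 10^{5}$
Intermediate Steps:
$z{\left(b,S \right)} = \frac{S + b}{2 b}$
$\frac{18514 - -17604}{z{\left(w,195 \right)}} = \frac{18514 - -17604}{\frac{1}{2} \frac{1}{-140} \left(195 - 140\right)} = \frac{18514 + 17604}{\frac{1}{2} \left(- \frac{1}{140}\right) 55} = \frac{36118}{- \frac{11}{56}} = 36118 \left(- \frac{56}{11}\right) = - \frac{2022608}{11}$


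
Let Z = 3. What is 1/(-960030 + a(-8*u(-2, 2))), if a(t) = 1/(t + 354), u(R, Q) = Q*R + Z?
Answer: -362/347530859 ≈ -1.0416e-6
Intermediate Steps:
u(R, Q) = 3 + Q*R (u(R, Q) = Q*R + 3 = 3 + Q*R)
a(t) = 1/(354 + t)
1/(-960030 + a(-8*u(-2, 2))) = 1/(-960030 + 1/(354 - 8*(3 + 2*(-2)))) = 1/(-960030 + 1/(354 - 8*(3 - 4))) = 1/(-960030 + 1/(354 - 8*(-1))) = 1/(-960030 + 1/(354 + 8)) = 1/(-960030 + 1/362) = 1/(-347530859/362) = -362/347530859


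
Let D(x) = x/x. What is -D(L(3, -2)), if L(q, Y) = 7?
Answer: -1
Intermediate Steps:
D(x) = 1
-D(L(3, -2)) = -1*1 = -1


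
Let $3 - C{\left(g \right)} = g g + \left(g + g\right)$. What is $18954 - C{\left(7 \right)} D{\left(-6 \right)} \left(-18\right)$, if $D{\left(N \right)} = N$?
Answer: $25434$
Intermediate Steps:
$C{\left(g \right)} = 3 - g^{2} - 2 g$ ($C{\left(g \right)} = 3 - \left(g g + \left(g + g\right)\right) = 3 - \left(g^{2} + 2 g\right) = 3 - g^{2} - 2 g$)
$18954 - C{\left(7 \right)} D{\left(-6 \right)} \left(-18\right) = 18954 - \left(3 - 7^{2} - 14\right) \left(-6\right) \left(-18\right) = 18954 - \left(3 - 49 - 14\right) \left(-6\right) \left(-18\right) = 18954 - \left(-60\right) \left(-6\right) \left(-18\right) = 18954 - 360 \left(-18\right) = 18954 - -6480 = 18954 + 6480 = 25434$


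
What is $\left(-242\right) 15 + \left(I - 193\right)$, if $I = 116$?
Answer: $-3707$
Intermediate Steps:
$\left(-242\right) 15 + \left(I - 193\right) = \left(-242\right) 15 + \left(116 - 193\right) = -3630 + \left(116 - 193\right) = -3630 - 77 = -3707$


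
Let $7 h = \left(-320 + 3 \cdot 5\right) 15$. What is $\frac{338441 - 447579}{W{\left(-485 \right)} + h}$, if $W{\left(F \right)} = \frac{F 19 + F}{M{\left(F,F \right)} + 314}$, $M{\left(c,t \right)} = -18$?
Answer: $\frac{56533484}{355525} \approx 159.01$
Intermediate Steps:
$h = - \frac{4575}{7}$ ($h = \frac{\left(-320 + 3 \cdot 5\right) 15}{7} = \frac{\left(-320 + 15\right) 15}{7} = \frac{\left(-305\right) 15}{7} = \frac{1}{7} \left(-4575\right) = - \frac{4575}{7} \approx -653.57$)
$W{\left(F \right)} = \frac{5 F}{74}$ ($W{\left(F \right)} = \frac{F 19 + F}{-18 + 314} = \frac{19 F + F}{296} = 20 F \frac{1}{296} = \frac{5 F}{74}$)
$\frac{338441 - 447579}{W{\left(-485 \right)} + h} = \frac{338441 - 447579}{\frac{5}{74} \left(-485\right) - \frac{4575}{7}} = - \frac{109138}{- \frac{2425}{74} - \frac{4575}{7}} = - \frac{109138}{- \frac{355525}{518}} = \left(-109138\right) \left(- \frac{518}{355525}\right) = \frac{56533484}{355525}$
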